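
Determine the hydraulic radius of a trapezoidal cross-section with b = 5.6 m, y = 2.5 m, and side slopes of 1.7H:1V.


For a trapezoidal section with side slope z:
A = (b + z*y)*y = (5.6 + 1.7*2.5)*2.5 = 24.625 m^2.
P = b + 2*y*sqrt(1 + z^2) = 5.6 + 2*2.5*sqrt(1 + 1.7^2) = 15.462 m.
R = A/P = 24.625 / 15.462 = 1.5927 m.

1.5927


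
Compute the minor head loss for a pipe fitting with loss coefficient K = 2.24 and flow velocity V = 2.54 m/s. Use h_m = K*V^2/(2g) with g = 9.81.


Minor loss formula: h_m = K * V^2/(2g).
V^2 = 2.54^2 = 6.4516.
V^2/(2g) = 6.4516 / 19.62 = 0.3288 m.
h_m = 2.24 * 0.3288 = 0.7366 m.

0.7366


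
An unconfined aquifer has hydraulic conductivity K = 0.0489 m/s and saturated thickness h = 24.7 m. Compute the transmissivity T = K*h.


Transmissivity is defined as T = K * h.
T = 0.0489 * 24.7
  = 1.2078 m^2/s.

1.2078


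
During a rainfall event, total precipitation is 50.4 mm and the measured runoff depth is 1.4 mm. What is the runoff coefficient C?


The runoff coefficient C = runoff depth / rainfall depth.
C = 1.4 / 50.4
  = 0.0278.

0.0278


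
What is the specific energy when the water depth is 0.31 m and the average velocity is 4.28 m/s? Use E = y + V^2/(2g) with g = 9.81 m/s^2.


Specific energy E = y + V^2/(2g).
Velocity head = V^2/(2g) = 4.28^2 / (2*9.81) = 18.3184 / 19.62 = 0.9337 m.
E = 0.31 + 0.9337 = 1.2437 m.

1.2437


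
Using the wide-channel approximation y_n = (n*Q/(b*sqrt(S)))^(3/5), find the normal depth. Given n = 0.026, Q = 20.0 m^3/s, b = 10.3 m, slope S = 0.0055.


We use the wide-channel approximation y_n = (n*Q/(b*sqrt(S)))^(3/5).
sqrt(S) = sqrt(0.0055) = 0.074162.
Numerator: n*Q = 0.026 * 20.0 = 0.52.
Denominator: b*sqrt(S) = 10.3 * 0.074162 = 0.763869.
arg = 0.6807.
y_n = 0.6807^(3/5) = 0.7939 m.

0.7939


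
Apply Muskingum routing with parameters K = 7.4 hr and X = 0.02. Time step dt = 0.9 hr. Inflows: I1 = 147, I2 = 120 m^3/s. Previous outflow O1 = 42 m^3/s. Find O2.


Muskingum coefficients:
denom = 2*K*(1-X) + dt = 2*7.4*(1-0.02) + 0.9 = 15.404.
C0 = (dt - 2*K*X)/denom = (0.9 - 2*7.4*0.02)/15.404 = 0.0392.
C1 = (dt + 2*K*X)/denom = (0.9 + 2*7.4*0.02)/15.404 = 0.0776.
C2 = (2*K*(1-X) - dt)/denom = 0.8831.
O2 = C0*I2 + C1*I1 + C2*O1
   = 0.0392*120 + 0.0776*147 + 0.8831*42
   = 53.21 m^3/s.

53.21


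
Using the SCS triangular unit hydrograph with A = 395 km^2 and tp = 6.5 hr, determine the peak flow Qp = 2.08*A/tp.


SCS formula: Qp = 2.08 * A / tp.
Qp = 2.08 * 395 / 6.5
   = 821.6 / 6.5
   = 126.4 m^3/s per cm.

126.4


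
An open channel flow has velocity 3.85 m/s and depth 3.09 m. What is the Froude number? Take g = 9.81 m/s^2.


The Froude number is defined as Fr = V / sqrt(g*y).
g*y = 9.81 * 3.09 = 30.3129.
sqrt(g*y) = sqrt(30.3129) = 5.5057.
Fr = 3.85 / 5.5057 = 0.6993.

0.6993


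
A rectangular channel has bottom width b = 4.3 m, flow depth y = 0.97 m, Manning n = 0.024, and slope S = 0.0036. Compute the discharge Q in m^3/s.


For a rectangular channel, the cross-sectional area A = b * y = 4.3 * 0.97 = 4.17 m^2.
The wetted perimeter P = b + 2y = 4.3 + 2*0.97 = 6.24 m.
Hydraulic radius R = A/P = 4.17/6.24 = 0.6684 m.
Velocity V = (1/n)*R^(2/3)*S^(1/2) = (1/0.024)*0.6684^(2/3)*0.0036^(1/2) = 1.9112 m/s.
Discharge Q = A * V = 4.17 * 1.9112 = 7.972 m^3/s.

7.972


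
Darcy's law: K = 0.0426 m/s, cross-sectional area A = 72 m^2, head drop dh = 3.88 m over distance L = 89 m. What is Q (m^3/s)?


Darcy's law: Q = K * A * i, where i = dh/L.
Hydraulic gradient i = 3.88 / 89 = 0.043596.
Q = 0.0426 * 72 * 0.043596
  = 0.1337 m^3/s.

0.1337


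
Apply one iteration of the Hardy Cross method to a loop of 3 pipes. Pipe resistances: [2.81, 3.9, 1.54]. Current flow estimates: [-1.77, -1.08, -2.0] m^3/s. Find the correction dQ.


Numerator terms (r*Q*|Q|): 2.81*-1.77*|-1.77| = -8.8034; 3.9*-1.08*|-1.08| = -4.549; 1.54*-2.0*|-2.0| = -6.16.
Sum of numerator = -19.5124.
Denominator terms (r*|Q|): 2.81*|-1.77| = 4.9737; 3.9*|-1.08| = 4.212; 1.54*|-2.0| = 3.08.
2 * sum of denominator = 2 * 12.2657 = 24.5314.
dQ = --19.5124 / 24.5314 = 0.7954 m^3/s.

0.7954


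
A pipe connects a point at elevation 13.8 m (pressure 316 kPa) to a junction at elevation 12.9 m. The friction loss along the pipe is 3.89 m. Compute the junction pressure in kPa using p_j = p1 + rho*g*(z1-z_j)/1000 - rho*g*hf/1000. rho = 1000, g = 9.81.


Junction pressure: p_j = p1 + rho*g*(z1 - z_j)/1000 - rho*g*hf/1000.
Elevation term = 1000*9.81*(13.8 - 12.9)/1000 = 8.829 kPa.
Friction term = 1000*9.81*3.89/1000 = 38.161 kPa.
p_j = 316 + 8.829 - 38.161 = 286.67 kPa.

286.67


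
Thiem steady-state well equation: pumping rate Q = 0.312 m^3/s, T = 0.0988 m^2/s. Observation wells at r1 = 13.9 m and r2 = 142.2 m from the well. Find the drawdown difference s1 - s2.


Thiem equation: s1 - s2 = Q/(2*pi*T) * ln(r2/r1).
ln(r2/r1) = ln(142.2/13.9) = 2.3253.
Q/(2*pi*T) = 0.312 / (2*pi*0.0988) = 0.312 / 0.6208 = 0.5026.
s1 - s2 = 0.5026 * 2.3253 = 1.1687 m.

1.1687


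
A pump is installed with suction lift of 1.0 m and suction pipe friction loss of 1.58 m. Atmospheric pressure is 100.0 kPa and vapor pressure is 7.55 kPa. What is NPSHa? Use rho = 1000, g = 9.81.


NPSHa = p_atm/(rho*g) - z_s - hf_s - p_vap/(rho*g).
p_atm/(rho*g) = 100.0*1000 / (1000*9.81) = 10.194 m.
p_vap/(rho*g) = 7.55*1000 / (1000*9.81) = 0.77 m.
NPSHa = 10.194 - 1.0 - 1.58 - 0.77
      = 6.84 m.

6.84


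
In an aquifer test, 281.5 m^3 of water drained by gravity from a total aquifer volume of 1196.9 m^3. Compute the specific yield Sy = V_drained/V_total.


Specific yield Sy = Volume drained / Total volume.
Sy = 281.5 / 1196.9
   = 0.2352.

0.2352


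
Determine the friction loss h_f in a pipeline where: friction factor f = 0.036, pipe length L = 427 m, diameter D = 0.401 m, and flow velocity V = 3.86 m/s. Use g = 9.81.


Darcy-Weisbach equation: h_f = f * (L/D) * V^2/(2g).
f * L/D = 0.036 * 427/0.401 = 38.3342.
V^2/(2g) = 3.86^2 / (2*9.81) = 14.8996 / 19.62 = 0.7594 m.
h_f = 38.3342 * 0.7594 = 29.111 m.

29.111


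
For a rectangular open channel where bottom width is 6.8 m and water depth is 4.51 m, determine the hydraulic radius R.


For a rectangular section:
Flow area A = b * y = 6.8 * 4.51 = 30.67 m^2.
Wetted perimeter P = b + 2y = 6.8 + 2*4.51 = 15.82 m.
Hydraulic radius R = A/P = 30.67 / 15.82 = 1.9386 m.

1.9386


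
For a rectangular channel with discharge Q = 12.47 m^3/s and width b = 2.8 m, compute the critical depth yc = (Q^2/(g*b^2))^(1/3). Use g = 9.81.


Using yc = (Q^2 / (g * b^2))^(1/3):
Q^2 = 12.47^2 = 155.5.
g * b^2 = 9.81 * 2.8^2 = 9.81 * 7.84 = 76.91.
Q^2 / (g*b^2) = 155.5 / 76.91 = 2.0218.
yc = 2.0218^(1/3) = 1.2645 m.

1.2645


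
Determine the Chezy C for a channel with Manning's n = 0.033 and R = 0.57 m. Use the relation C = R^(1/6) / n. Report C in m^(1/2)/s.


The Chezy coefficient relates to Manning's n through C = R^(1/6) / n.
R^(1/6) = 0.57^(1/6) = 0.910568.
C = 0.910568 / 0.033 = 27.59 m^(1/2)/s.

27.59


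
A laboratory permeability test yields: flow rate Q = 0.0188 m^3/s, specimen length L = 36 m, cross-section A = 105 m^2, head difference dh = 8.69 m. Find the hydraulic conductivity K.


From K = Q*L / (A*dh):
Numerator: Q*L = 0.0188 * 36 = 0.6768.
Denominator: A*dh = 105 * 8.69 = 912.45.
K = 0.6768 / 912.45 = 0.000742 m/s.

0.000742


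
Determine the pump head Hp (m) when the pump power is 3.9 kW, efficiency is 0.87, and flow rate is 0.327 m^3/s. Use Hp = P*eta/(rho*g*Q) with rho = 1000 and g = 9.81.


Pump head formula: Hp = P * eta / (rho * g * Q).
Numerator: P * eta = 3.9 * 1000 * 0.87 = 3393.0 W.
Denominator: rho * g * Q = 1000 * 9.81 * 0.327 = 3207.87.
Hp = 3393.0 / 3207.87 = 1.06 m.

1.06


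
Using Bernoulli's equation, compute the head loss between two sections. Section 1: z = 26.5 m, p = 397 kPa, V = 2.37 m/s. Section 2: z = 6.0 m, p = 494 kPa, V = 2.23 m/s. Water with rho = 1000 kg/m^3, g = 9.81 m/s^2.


Total head at each section: H = z + p/(rho*g) + V^2/(2g).
H1 = 26.5 + 397*1000/(1000*9.81) + 2.37^2/(2*9.81)
   = 26.5 + 40.469 + 0.2863
   = 67.255 m.
H2 = 6.0 + 494*1000/(1000*9.81) + 2.23^2/(2*9.81)
   = 6.0 + 50.357 + 0.2535
   = 56.61 m.
h_L = H1 - H2 = 67.255 - 56.61 = 10.645 m.

10.645


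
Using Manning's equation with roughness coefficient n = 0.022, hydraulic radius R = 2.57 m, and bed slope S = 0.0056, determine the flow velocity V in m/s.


Manning's equation gives V = (1/n) * R^(2/3) * S^(1/2).
First, compute R^(2/3) = 2.57^(2/3) = 1.8762.
Next, S^(1/2) = 0.0056^(1/2) = 0.074833.
Then 1/n = 1/0.022 = 45.45.
V = 45.45 * 1.8762 * 0.074833 = 6.382 m/s.

6.382


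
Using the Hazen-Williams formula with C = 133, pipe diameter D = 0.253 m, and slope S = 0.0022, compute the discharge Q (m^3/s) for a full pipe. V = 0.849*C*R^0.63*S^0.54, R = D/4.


For a full circular pipe, R = D/4 = 0.253/4 = 0.0633 m.
V = 0.849 * 133 * 0.0633^0.63 * 0.0022^0.54
  = 0.849 * 133 * 0.175658 * 0.03672
  = 0.7283 m/s.
Pipe area A = pi*D^2/4 = pi*0.253^2/4 = 0.0503 m^2.
Q = A * V = 0.0503 * 0.7283 = 0.0366 m^3/s.

0.0366


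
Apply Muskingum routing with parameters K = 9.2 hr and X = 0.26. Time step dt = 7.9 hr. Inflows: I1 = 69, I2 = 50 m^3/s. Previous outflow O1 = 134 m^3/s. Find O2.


Muskingum coefficients:
denom = 2*K*(1-X) + dt = 2*9.2*(1-0.26) + 7.9 = 21.516.
C0 = (dt - 2*K*X)/denom = (7.9 - 2*9.2*0.26)/21.516 = 0.1448.
C1 = (dt + 2*K*X)/denom = (7.9 + 2*9.2*0.26)/21.516 = 0.5895.
C2 = (2*K*(1-X) - dt)/denom = 0.2657.
O2 = C0*I2 + C1*I1 + C2*O1
   = 0.1448*50 + 0.5895*69 + 0.2657*134
   = 83.52 m^3/s.

83.52


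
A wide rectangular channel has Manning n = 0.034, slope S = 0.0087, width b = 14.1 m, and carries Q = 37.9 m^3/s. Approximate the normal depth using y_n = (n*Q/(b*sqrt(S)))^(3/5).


We use the wide-channel approximation y_n = (n*Q/(b*sqrt(S)))^(3/5).
sqrt(S) = sqrt(0.0087) = 0.093274.
Numerator: n*Q = 0.034 * 37.9 = 1.2886.
Denominator: b*sqrt(S) = 14.1 * 0.093274 = 1.315163.
arg = 0.9798.
y_n = 0.9798^(3/5) = 0.9878 m.

0.9878


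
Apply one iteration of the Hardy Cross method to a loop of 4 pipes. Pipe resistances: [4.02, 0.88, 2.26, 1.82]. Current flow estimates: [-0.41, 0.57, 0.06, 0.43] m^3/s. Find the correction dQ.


Numerator terms (r*Q*|Q|): 4.02*-0.41*|-0.41| = -0.6758; 0.88*0.57*|0.57| = 0.2859; 2.26*0.06*|0.06| = 0.0081; 1.82*0.43*|0.43| = 0.3365.
Sum of numerator = -0.0452.
Denominator terms (r*|Q|): 4.02*|-0.41| = 1.6482; 0.88*|0.57| = 0.5016; 2.26*|0.06| = 0.1356; 1.82*|0.43| = 0.7826.
2 * sum of denominator = 2 * 3.068 = 6.136.
dQ = --0.0452 / 6.136 = 0.0074 m^3/s.

0.0074


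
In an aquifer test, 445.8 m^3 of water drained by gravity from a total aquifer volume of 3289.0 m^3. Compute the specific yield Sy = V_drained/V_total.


Specific yield Sy = Volume drained / Total volume.
Sy = 445.8 / 3289.0
   = 0.1355.

0.1355


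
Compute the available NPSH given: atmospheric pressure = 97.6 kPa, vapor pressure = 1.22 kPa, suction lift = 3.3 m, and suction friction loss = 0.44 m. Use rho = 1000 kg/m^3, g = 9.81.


NPSHa = p_atm/(rho*g) - z_s - hf_s - p_vap/(rho*g).
p_atm/(rho*g) = 97.6*1000 / (1000*9.81) = 9.949 m.
p_vap/(rho*g) = 1.22*1000 / (1000*9.81) = 0.124 m.
NPSHa = 9.949 - 3.3 - 0.44 - 0.124
      = 6.08 m.

6.08


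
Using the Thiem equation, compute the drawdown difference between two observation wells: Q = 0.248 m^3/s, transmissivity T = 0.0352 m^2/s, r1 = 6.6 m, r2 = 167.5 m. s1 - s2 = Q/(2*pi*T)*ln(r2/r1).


Thiem equation: s1 - s2 = Q/(2*pi*T) * ln(r2/r1).
ln(r2/r1) = ln(167.5/6.6) = 3.2339.
Q/(2*pi*T) = 0.248 / (2*pi*0.0352) = 0.248 / 0.2212 = 1.1213.
s1 - s2 = 1.1213 * 3.2339 = 3.6262 m.

3.6262


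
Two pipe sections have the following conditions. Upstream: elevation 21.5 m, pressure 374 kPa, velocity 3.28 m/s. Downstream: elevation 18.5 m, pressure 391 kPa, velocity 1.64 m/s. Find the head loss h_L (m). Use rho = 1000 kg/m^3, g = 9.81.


Total head at each section: H = z + p/(rho*g) + V^2/(2g).
H1 = 21.5 + 374*1000/(1000*9.81) + 3.28^2/(2*9.81)
   = 21.5 + 38.124 + 0.5483
   = 60.173 m.
H2 = 18.5 + 391*1000/(1000*9.81) + 1.64^2/(2*9.81)
   = 18.5 + 39.857 + 0.1371
   = 58.494 m.
h_L = H1 - H2 = 60.173 - 58.494 = 1.678 m.

1.678


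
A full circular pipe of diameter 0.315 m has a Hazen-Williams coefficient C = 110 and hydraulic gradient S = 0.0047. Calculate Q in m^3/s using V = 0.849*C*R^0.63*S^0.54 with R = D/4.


For a full circular pipe, R = D/4 = 0.315/4 = 0.0788 m.
V = 0.849 * 110 * 0.0788^0.63 * 0.0047^0.54
  = 0.849 * 110 * 0.201668 * 0.055326
  = 1.042 m/s.
Pipe area A = pi*D^2/4 = pi*0.315^2/4 = 0.0779 m^2.
Q = A * V = 0.0779 * 1.042 = 0.0812 m^3/s.

0.0812


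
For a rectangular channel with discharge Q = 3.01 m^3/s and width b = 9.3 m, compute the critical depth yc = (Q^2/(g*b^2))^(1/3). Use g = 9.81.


Using yc = (Q^2 / (g * b^2))^(1/3):
Q^2 = 3.01^2 = 9.06.
g * b^2 = 9.81 * 9.3^2 = 9.81 * 86.49 = 848.47.
Q^2 / (g*b^2) = 9.06 / 848.47 = 0.0107.
yc = 0.0107^(1/3) = 0.2202 m.

0.2202


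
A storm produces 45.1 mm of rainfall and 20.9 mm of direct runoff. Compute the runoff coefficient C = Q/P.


The runoff coefficient C = runoff depth / rainfall depth.
C = 20.9 / 45.1
  = 0.4634.

0.4634


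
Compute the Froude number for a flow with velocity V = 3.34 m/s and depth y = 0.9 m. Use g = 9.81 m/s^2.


The Froude number is defined as Fr = V / sqrt(g*y).
g*y = 9.81 * 0.9 = 8.829.
sqrt(g*y) = sqrt(8.829) = 2.9714.
Fr = 3.34 / 2.9714 = 1.1241.

1.1241


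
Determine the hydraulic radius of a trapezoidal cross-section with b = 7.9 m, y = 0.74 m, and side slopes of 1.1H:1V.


For a trapezoidal section with side slope z:
A = (b + z*y)*y = (7.9 + 1.1*0.74)*0.74 = 6.448 m^2.
P = b + 2*y*sqrt(1 + z^2) = 7.9 + 2*0.74*sqrt(1 + 1.1^2) = 10.1 m.
R = A/P = 6.448 / 10.1 = 0.6384 m.

0.6384


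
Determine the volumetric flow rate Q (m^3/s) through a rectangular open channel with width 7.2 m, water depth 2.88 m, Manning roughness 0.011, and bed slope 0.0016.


For a rectangular channel, the cross-sectional area A = b * y = 7.2 * 2.88 = 20.74 m^2.
The wetted perimeter P = b + 2y = 7.2 + 2*2.88 = 12.96 m.
Hydraulic radius R = A/P = 20.74/12.96 = 1.6 m.
Velocity V = (1/n)*R^(2/3)*S^(1/2) = (1/0.011)*1.6^(2/3)*0.0016^(1/2) = 4.9745 m/s.
Discharge Q = A * V = 20.74 * 4.9745 = 103.151 m^3/s.

103.151


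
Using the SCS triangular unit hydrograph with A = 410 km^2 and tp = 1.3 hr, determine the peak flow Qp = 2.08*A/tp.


SCS formula: Qp = 2.08 * A / tp.
Qp = 2.08 * 410 / 1.3
   = 852.8 / 1.3
   = 656.0 m^3/s per cm.

656.0


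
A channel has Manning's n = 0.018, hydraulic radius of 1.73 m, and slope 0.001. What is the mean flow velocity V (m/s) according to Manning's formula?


Manning's equation gives V = (1/n) * R^(2/3) * S^(1/2).
First, compute R^(2/3) = 1.73^(2/3) = 1.4411.
Next, S^(1/2) = 0.001^(1/2) = 0.031623.
Then 1/n = 1/0.018 = 55.56.
V = 55.56 * 1.4411 * 0.031623 = 2.5318 m/s.

2.5318


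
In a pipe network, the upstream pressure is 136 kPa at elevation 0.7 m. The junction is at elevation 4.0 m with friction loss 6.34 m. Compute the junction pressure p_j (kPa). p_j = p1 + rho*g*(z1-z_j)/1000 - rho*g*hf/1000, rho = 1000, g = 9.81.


Junction pressure: p_j = p1 + rho*g*(z1 - z_j)/1000 - rho*g*hf/1000.
Elevation term = 1000*9.81*(0.7 - 4.0)/1000 = -32.373 kPa.
Friction term = 1000*9.81*6.34/1000 = 62.195 kPa.
p_j = 136 + -32.373 - 62.195 = 41.43 kPa.

41.43


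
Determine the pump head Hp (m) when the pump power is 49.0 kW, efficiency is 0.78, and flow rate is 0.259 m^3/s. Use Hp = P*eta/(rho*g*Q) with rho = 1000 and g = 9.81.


Pump head formula: Hp = P * eta / (rho * g * Q).
Numerator: P * eta = 49.0 * 1000 * 0.78 = 38220.0 W.
Denominator: rho * g * Q = 1000 * 9.81 * 0.259 = 2540.79.
Hp = 38220.0 / 2540.79 = 15.04 m.

15.04


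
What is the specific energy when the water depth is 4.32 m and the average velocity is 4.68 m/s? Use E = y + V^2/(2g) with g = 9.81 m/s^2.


Specific energy E = y + V^2/(2g).
Velocity head = V^2/(2g) = 4.68^2 / (2*9.81) = 21.9024 / 19.62 = 1.1163 m.
E = 4.32 + 1.1163 = 5.4363 m.

5.4363


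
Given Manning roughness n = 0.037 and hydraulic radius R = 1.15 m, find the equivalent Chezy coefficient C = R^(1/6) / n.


The Chezy coefficient relates to Manning's n through C = R^(1/6) / n.
R^(1/6) = 1.15^(1/6) = 1.023567.
C = 1.023567 / 0.037 = 27.66 m^(1/2)/s.

27.66


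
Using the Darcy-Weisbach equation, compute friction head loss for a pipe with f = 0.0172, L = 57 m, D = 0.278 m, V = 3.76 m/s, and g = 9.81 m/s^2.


Darcy-Weisbach equation: h_f = f * (L/D) * V^2/(2g).
f * L/D = 0.0172 * 57/0.278 = 3.5266.
V^2/(2g) = 3.76^2 / (2*9.81) = 14.1376 / 19.62 = 0.7206 m.
h_f = 3.5266 * 0.7206 = 2.541 m.

2.541


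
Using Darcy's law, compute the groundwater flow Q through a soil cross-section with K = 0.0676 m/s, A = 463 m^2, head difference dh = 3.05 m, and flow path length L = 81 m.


Darcy's law: Q = K * A * i, where i = dh/L.
Hydraulic gradient i = 3.05 / 81 = 0.037654.
Q = 0.0676 * 463 * 0.037654
  = 1.1785 m^3/s.

1.1785


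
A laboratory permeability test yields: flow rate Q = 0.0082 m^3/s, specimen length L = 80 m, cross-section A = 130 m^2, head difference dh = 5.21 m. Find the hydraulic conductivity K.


From K = Q*L / (A*dh):
Numerator: Q*L = 0.0082 * 80 = 0.656.
Denominator: A*dh = 130 * 5.21 = 677.3.
K = 0.656 / 677.3 = 0.000969 m/s.

0.000969


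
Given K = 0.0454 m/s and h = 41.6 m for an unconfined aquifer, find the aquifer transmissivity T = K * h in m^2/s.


Transmissivity is defined as T = K * h.
T = 0.0454 * 41.6
  = 1.8886 m^2/s.

1.8886


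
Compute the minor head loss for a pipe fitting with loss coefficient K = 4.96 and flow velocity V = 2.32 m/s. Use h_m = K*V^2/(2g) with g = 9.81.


Minor loss formula: h_m = K * V^2/(2g).
V^2 = 2.32^2 = 5.3824.
V^2/(2g) = 5.3824 / 19.62 = 0.2743 m.
h_m = 4.96 * 0.2743 = 1.3607 m.

1.3607


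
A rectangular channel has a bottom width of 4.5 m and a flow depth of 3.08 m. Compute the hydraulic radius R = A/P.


For a rectangular section:
Flow area A = b * y = 4.5 * 3.08 = 13.86 m^2.
Wetted perimeter P = b + 2y = 4.5 + 2*3.08 = 10.66 m.
Hydraulic radius R = A/P = 13.86 / 10.66 = 1.3002 m.

1.3002


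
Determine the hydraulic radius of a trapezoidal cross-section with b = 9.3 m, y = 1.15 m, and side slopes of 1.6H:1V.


For a trapezoidal section with side slope z:
A = (b + z*y)*y = (9.3 + 1.6*1.15)*1.15 = 12.811 m^2.
P = b + 2*y*sqrt(1 + z^2) = 9.3 + 2*1.15*sqrt(1 + 1.6^2) = 13.64 m.
R = A/P = 12.811 / 13.64 = 0.9392 m.

0.9392


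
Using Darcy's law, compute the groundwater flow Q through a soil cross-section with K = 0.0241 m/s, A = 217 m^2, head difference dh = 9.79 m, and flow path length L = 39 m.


Darcy's law: Q = K * A * i, where i = dh/L.
Hydraulic gradient i = 9.79 / 39 = 0.251026.
Q = 0.0241 * 217 * 0.251026
  = 1.3128 m^3/s.

1.3128


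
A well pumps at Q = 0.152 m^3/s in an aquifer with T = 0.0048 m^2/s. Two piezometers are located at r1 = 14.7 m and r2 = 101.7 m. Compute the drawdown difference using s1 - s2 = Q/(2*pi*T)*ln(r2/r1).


Thiem equation: s1 - s2 = Q/(2*pi*T) * ln(r2/r1).
ln(r2/r1) = ln(101.7/14.7) = 1.9342.
Q/(2*pi*T) = 0.152 / (2*pi*0.0048) = 0.152 / 0.0302 = 5.0399.
s1 - s2 = 5.0399 * 1.9342 = 9.7481 m.

9.7481


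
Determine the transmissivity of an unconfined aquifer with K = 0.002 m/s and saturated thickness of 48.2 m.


Transmissivity is defined as T = K * h.
T = 0.002 * 48.2
  = 0.0964 m^2/s.

0.0964


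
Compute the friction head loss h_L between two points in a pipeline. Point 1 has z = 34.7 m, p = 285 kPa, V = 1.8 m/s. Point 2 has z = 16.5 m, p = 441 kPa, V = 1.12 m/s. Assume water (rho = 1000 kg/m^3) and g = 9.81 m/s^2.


Total head at each section: H = z + p/(rho*g) + V^2/(2g).
H1 = 34.7 + 285*1000/(1000*9.81) + 1.8^2/(2*9.81)
   = 34.7 + 29.052 + 0.1651
   = 63.917 m.
H2 = 16.5 + 441*1000/(1000*9.81) + 1.12^2/(2*9.81)
   = 16.5 + 44.954 + 0.0639
   = 61.518 m.
h_L = H1 - H2 = 63.917 - 61.518 = 2.399 m.

2.399


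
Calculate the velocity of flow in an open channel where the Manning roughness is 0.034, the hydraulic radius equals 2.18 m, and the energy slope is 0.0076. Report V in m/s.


Manning's equation gives V = (1/n) * R^(2/3) * S^(1/2).
First, compute R^(2/3) = 2.18^(2/3) = 1.6813.
Next, S^(1/2) = 0.0076^(1/2) = 0.087178.
Then 1/n = 1/0.034 = 29.41.
V = 29.41 * 1.6813 * 0.087178 = 4.3109 m/s.

4.3109


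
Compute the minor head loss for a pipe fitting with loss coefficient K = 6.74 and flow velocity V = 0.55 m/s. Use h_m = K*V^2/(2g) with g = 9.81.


Minor loss formula: h_m = K * V^2/(2g).
V^2 = 0.55^2 = 0.3025.
V^2/(2g) = 0.3025 / 19.62 = 0.0154 m.
h_m = 6.74 * 0.0154 = 0.1039 m.

0.1039


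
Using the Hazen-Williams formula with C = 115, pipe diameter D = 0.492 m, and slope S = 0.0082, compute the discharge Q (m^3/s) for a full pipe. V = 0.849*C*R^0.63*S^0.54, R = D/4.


For a full circular pipe, R = D/4 = 0.492/4 = 0.123 m.
V = 0.849 * 115 * 0.123^0.63 * 0.0082^0.54
  = 0.849 * 115 * 0.267079 * 0.074724
  = 1.9485 m/s.
Pipe area A = pi*D^2/4 = pi*0.492^2/4 = 0.1901 m^2.
Q = A * V = 0.1901 * 1.9485 = 0.3704 m^3/s.

0.3704


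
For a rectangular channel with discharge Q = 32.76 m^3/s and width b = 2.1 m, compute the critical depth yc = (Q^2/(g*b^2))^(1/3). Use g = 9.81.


Using yc = (Q^2 / (g * b^2))^(1/3):
Q^2 = 32.76^2 = 1073.22.
g * b^2 = 9.81 * 2.1^2 = 9.81 * 4.41 = 43.26.
Q^2 / (g*b^2) = 1073.22 / 43.26 = 24.8086.
yc = 24.8086^(1/3) = 2.9165 m.

2.9165


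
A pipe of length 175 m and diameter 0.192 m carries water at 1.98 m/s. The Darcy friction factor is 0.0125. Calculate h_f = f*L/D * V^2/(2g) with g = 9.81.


Darcy-Weisbach equation: h_f = f * (L/D) * V^2/(2g).
f * L/D = 0.0125 * 175/0.192 = 11.3932.
V^2/(2g) = 1.98^2 / (2*9.81) = 3.9204 / 19.62 = 0.1998 m.
h_f = 11.3932 * 0.1998 = 2.277 m.

2.277


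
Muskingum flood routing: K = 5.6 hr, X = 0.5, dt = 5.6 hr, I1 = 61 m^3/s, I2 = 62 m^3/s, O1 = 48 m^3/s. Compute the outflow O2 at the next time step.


Muskingum coefficients:
denom = 2*K*(1-X) + dt = 2*5.6*(1-0.5) + 5.6 = 11.2.
C0 = (dt - 2*K*X)/denom = (5.6 - 2*5.6*0.5)/11.2 = 0.0.
C1 = (dt + 2*K*X)/denom = (5.6 + 2*5.6*0.5)/11.2 = 1.0.
C2 = (2*K*(1-X) - dt)/denom = 0.0.
O2 = C0*I2 + C1*I1 + C2*O1
   = 0.0*62 + 1.0*61 + 0.0*48
   = 61.0 m^3/s.

61.0


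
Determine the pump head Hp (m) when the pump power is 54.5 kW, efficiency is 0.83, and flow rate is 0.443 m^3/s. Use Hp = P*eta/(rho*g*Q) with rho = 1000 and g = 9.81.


Pump head formula: Hp = P * eta / (rho * g * Q).
Numerator: P * eta = 54.5 * 1000 * 0.83 = 45235.0 W.
Denominator: rho * g * Q = 1000 * 9.81 * 0.443 = 4345.83.
Hp = 45235.0 / 4345.83 = 10.41 m.

10.41


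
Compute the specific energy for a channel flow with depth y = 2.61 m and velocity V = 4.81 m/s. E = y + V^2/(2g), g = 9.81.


Specific energy E = y + V^2/(2g).
Velocity head = V^2/(2g) = 4.81^2 / (2*9.81) = 23.1361 / 19.62 = 1.1792 m.
E = 2.61 + 1.1792 = 3.7892 m.

3.7892


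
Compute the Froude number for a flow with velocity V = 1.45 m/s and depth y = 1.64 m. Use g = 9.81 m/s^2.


The Froude number is defined as Fr = V / sqrt(g*y).
g*y = 9.81 * 1.64 = 16.0884.
sqrt(g*y) = sqrt(16.0884) = 4.011.
Fr = 1.45 / 4.011 = 0.3615.

0.3615


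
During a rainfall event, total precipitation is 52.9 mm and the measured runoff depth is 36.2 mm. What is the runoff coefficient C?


The runoff coefficient C = runoff depth / rainfall depth.
C = 36.2 / 52.9
  = 0.6843.

0.6843


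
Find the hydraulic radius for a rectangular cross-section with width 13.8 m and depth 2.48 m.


For a rectangular section:
Flow area A = b * y = 13.8 * 2.48 = 34.22 m^2.
Wetted perimeter P = b + 2y = 13.8 + 2*2.48 = 18.76 m.
Hydraulic radius R = A/P = 34.22 / 18.76 = 1.8243 m.

1.8243


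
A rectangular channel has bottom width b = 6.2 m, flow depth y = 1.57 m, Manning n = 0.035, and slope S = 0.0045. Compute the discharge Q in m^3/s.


For a rectangular channel, the cross-sectional area A = b * y = 6.2 * 1.57 = 9.73 m^2.
The wetted perimeter P = b + 2y = 6.2 + 2*1.57 = 9.34 m.
Hydraulic radius R = A/P = 9.73/9.34 = 1.0422 m.
Velocity V = (1/n)*R^(2/3)*S^(1/2) = (1/0.035)*1.0422^(2/3)*0.0045^(1/2) = 1.9702 m/s.
Discharge Q = A * V = 9.73 * 1.9702 = 19.178 m^3/s.

19.178


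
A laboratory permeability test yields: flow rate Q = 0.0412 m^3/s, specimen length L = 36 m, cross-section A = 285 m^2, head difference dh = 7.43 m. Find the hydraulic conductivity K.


From K = Q*L / (A*dh):
Numerator: Q*L = 0.0412 * 36 = 1.4832.
Denominator: A*dh = 285 * 7.43 = 2117.55.
K = 1.4832 / 2117.55 = 0.0007 m/s.

0.0007


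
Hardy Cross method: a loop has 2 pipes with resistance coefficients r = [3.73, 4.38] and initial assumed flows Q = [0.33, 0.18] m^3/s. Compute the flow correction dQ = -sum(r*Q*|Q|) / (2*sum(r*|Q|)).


Numerator terms (r*Q*|Q|): 3.73*0.33*|0.33| = 0.4062; 4.38*0.18*|0.18| = 0.1419.
Sum of numerator = 0.5481.
Denominator terms (r*|Q|): 3.73*|0.33| = 1.2309; 4.38*|0.18| = 0.7884.
2 * sum of denominator = 2 * 2.0193 = 4.0386.
dQ = -0.5481 / 4.0386 = -0.1357 m^3/s.

-0.1357


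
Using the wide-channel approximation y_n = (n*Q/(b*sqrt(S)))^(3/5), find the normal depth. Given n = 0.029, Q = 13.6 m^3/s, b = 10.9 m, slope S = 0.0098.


We use the wide-channel approximation y_n = (n*Q/(b*sqrt(S)))^(3/5).
sqrt(S) = sqrt(0.0098) = 0.098995.
Numerator: n*Q = 0.029 * 13.6 = 0.3944.
Denominator: b*sqrt(S) = 10.9 * 0.098995 = 1.079046.
arg = 0.3655.
y_n = 0.3655^(3/5) = 0.5467 m.

0.5467


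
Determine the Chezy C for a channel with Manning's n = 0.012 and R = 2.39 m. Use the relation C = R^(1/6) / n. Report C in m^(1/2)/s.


The Chezy coefficient relates to Manning's n through C = R^(1/6) / n.
R^(1/6) = 2.39^(1/6) = 1.156289.
C = 1.156289 / 0.012 = 96.36 m^(1/2)/s.

96.36


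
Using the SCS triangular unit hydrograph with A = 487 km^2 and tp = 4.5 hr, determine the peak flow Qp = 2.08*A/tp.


SCS formula: Qp = 2.08 * A / tp.
Qp = 2.08 * 487 / 4.5
   = 1012.96 / 4.5
   = 225.1 m^3/s per cm.

225.1


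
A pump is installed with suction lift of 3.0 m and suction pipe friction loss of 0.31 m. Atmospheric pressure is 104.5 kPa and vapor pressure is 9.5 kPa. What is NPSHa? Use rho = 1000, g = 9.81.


NPSHa = p_atm/(rho*g) - z_s - hf_s - p_vap/(rho*g).
p_atm/(rho*g) = 104.5*1000 / (1000*9.81) = 10.652 m.
p_vap/(rho*g) = 9.5*1000 / (1000*9.81) = 0.968 m.
NPSHa = 10.652 - 3.0 - 0.31 - 0.968
      = 6.37 m.

6.37


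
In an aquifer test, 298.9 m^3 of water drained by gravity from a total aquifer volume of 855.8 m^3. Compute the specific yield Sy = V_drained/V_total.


Specific yield Sy = Volume drained / Total volume.
Sy = 298.9 / 855.8
   = 0.3493.

0.3493


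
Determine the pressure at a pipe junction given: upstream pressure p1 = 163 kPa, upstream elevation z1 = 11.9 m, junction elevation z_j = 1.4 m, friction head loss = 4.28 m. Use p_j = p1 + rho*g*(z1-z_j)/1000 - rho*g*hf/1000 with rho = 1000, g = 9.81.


Junction pressure: p_j = p1 + rho*g*(z1 - z_j)/1000 - rho*g*hf/1000.
Elevation term = 1000*9.81*(11.9 - 1.4)/1000 = 103.005 kPa.
Friction term = 1000*9.81*4.28/1000 = 41.987 kPa.
p_j = 163 + 103.005 - 41.987 = 224.02 kPa.

224.02


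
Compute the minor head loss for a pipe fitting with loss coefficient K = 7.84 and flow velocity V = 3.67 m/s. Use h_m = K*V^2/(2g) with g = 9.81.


Minor loss formula: h_m = K * V^2/(2g).
V^2 = 3.67^2 = 13.4689.
V^2/(2g) = 13.4689 / 19.62 = 0.6865 m.
h_m = 7.84 * 0.6865 = 5.3821 m.

5.3821


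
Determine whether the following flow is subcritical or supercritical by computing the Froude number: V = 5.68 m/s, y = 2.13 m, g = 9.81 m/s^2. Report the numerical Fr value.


The Froude number is defined as Fr = V / sqrt(g*y).
g*y = 9.81 * 2.13 = 20.8953.
sqrt(g*y) = sqrt(20.8953) = 4.5711.
Fr = 5.68 / 4.5711 = 1.2426.
Since Fr > 1, the flow is supercritical.

1.2426


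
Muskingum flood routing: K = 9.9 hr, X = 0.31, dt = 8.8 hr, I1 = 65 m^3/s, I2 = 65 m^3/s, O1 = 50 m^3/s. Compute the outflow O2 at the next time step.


Muskingum coefficients:
denom = 2*K*(1-X) + dt = 2*9.9*(1-0.31) + 8.8 = 22.462.
C0 = (dt - 2*K*X)/denom = (8.8 - 2*9.9*0.31)/22.462 = 0.1185.
C1 = (dt + 2*K*X)/denom = (8.8 + 2*9.9*0.31)/22.462 = 0.665.
C2 = (2*K*(1-X) - dt)/denom = 0.2165.
O2 = C0*I2 + C1*I1 + C2*O1
   = 0.1185*65 + 0.665*65 + 0.2165*50
   = 61.75 m^3/s.

61.75


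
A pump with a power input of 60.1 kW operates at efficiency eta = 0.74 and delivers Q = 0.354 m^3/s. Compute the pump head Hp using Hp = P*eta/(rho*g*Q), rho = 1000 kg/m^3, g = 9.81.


Pump head formula: Hp = P * eta / (rho * g * Q).
Numerator: P * eta = 60.1 * 1000 * 0.74 = 44474.0 W.
Denominator: rho * g * Q = 1000 * 9.81 * 0.354 = 3472.74.
Hp = 44474.0 / 3472.74 = 12.81 m.

12.81


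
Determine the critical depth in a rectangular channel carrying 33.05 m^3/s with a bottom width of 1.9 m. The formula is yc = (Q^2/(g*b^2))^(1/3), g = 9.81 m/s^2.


Using yc = (Q^2 / (g * b^2))^(1/3):
Q^2 = 33.05^2 = 1092.3.
g * b^2 = 9.81 * 1.9^2 = 9.81 * 3.61 = 35.41.
Q^2 / (g*b^2) = 1092.3 / 35.41 = 30.8472.
yc = 30.8472^(1/3) = 3.1361 m.

3.1361


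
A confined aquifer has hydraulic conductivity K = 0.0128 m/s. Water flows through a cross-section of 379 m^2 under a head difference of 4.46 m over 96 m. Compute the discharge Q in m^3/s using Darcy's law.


Darcy's law: Q = K * A * i, where i = dh/L.
Hydraulic gradient i = 4.46 / 96 = 0.046458.
Q = 0.0128 * 379 * 0.046458
  = 0.2254 m^3/s.

0.2254


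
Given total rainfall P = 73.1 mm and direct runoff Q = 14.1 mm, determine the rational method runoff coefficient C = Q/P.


The runoff coefficient C = runoff depth / rainfall depth.
C = 14.1 / 73.1
  = 0.1929.

0.1929


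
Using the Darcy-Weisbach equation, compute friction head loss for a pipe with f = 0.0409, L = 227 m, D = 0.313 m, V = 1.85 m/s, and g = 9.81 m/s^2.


Darcy-Weisbach equation: h_f = f * (L/D) * V^2/(2g).
f * L/D = 0.0409 * 227/0.313 = 29.6623.
V^2/(2g) = 1.85^2 / (2*9.81) = 3.4225 / 19.62 = 0.1744 m.
h_f = 29.6623 * 0.1744 = 5.174 m.

5.174


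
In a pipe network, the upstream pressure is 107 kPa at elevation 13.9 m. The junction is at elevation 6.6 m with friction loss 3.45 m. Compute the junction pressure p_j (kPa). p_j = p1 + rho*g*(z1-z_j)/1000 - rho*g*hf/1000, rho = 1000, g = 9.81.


Junction pressure: p_j = p1 + rho*g*(z1 - z_j)/1000 - rho*g*hf/1000.
Elevation term = 1000*9.81*(13.9 - 6.6)/1000 = 71.613 kPa.
Friction term = 1000*9.81*3.45/1000 = 33.844 kPa.
p_j = 107 + 71.613 - 33.844 = 144.77 kPa.

144.77


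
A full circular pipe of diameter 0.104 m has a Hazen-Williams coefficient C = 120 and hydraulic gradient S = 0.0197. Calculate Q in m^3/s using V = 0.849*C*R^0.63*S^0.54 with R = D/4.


For a full circular pipe, R = D/4 = 0.104/4 = 0.026 m.
V = 0.849 * 120 * 0.026^0.63 * 0.0197^0.54
  = 0.849 * 120 * 0.100331 * 0.119953
  = 1.2261 m/s.
Pipe area A = pi*D^2/4 = pi*0.104^2/4 = 0.0085 m^2.
Q = A * V = 0.0085 * 1.2261 = 0.0104 m^3/s.

0.0104


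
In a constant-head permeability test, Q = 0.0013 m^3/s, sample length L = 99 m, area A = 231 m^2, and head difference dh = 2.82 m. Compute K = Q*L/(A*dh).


From K = Q*L / (A*dh):
Numerator: Q*L = 0.0013 * 99 = 0.1287.
Denominator: A*dh = 231 * 2.82 = 651.42.
K = 0.1287 / 651.42 = 0.000198 m/s.

0.000198


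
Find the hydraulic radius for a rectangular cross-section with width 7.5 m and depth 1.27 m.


For a rectangular section:
Flow area A = b * y = 7.5 * 1.27 = 9.53 m^2.
Wetted perimeter P = b + 2y = 7.5 + 2*1.27 = 10.04 m.
Hydraulic radius R = A/P = 9.53 / 10.04 = 0.9487 m.

0.9487


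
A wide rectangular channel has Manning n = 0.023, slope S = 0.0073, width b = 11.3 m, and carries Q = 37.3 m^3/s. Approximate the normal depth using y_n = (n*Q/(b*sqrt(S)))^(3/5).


We use the wide-channel approximation y_n = (n*Q/(b*sqrt(S)))^(3/5).
sqrt(S) = sqrt(0.0073) = 0.08544.
Numerator: n*Q = 0.023 * 37.3 = 0.8579.
Denominator: b*sqrt(S) = 11.3 * 0.08544 = 0.965472.
arg = 0.8886.
y_n = 0.8886^(3/5) = 0.9316 m.

0.9316


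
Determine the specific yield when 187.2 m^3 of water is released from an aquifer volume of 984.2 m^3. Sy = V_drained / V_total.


Specific yield Sy = Volume drained / Total volume.
Sy = 187.2 / 984.2
   = 0.1902.

0.1902


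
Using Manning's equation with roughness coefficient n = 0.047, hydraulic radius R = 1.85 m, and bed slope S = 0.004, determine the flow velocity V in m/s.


Manning's equation gives V = (1/n) * R^(2/3) * S^(1/2).
First, compute R^(2/3) = 1.85^(2/3) = 1.507.
Next, S^(1/2) = 0.004^(1/2) = 0.063246.
Then 1/n = 1/0.047 = 21.28.
V = 21.28 * 1.507 * 0.063246 = 2.0279 m/s.

2.0279


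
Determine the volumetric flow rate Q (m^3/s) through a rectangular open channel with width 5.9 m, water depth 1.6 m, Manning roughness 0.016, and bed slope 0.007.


For a rectangular channel, the cross-sectional area A = b * y = 5.9 * 1.6 = 9.44 m^2.
The wetted perimeter P = b + 2y = 5.9 + 2*1.6 = 9.1 m.
Hydraulic radius R = A/P = 9.44/9.1 = 1.0374 m.
Velocity V = (1/n)*R^(2/3)*S^(1/2) = (1/0.016)*1.0374^(2/3)*0.007^(1/2) = 5.3586 m/s.
Discharge Q = A * V = 9.44 * 5.3586 = 50.585 m^3/s.

50.585


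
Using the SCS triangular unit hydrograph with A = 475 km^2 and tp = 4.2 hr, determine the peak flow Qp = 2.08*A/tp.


SCS formula: Qp = 2.08 * A / tp.
Qp = 2.08 * 475 / 4.2
   = 988.0 / 4.2
   = 235.24 m^3/s per cm.

235.24


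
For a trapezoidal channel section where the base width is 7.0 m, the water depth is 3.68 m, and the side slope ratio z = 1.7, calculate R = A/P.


For a trapezoidal section with side slope z:
A = (b + z*y)*y = (7.0 + 1.7*3.68)*3.68 = 48.782 m^2.
P = b + 2*y*sqrt(1 + z^2) = 7.0 + 2*3.68*sqrt(1 + 1.7^2) = 21.516 m.
R = A/P = 48.782 / 21.516 = 2.2672 m.

2.2672


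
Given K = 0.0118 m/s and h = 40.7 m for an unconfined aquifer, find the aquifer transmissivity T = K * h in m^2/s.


Transmissivity is defined as T = K * h.
T = 0.0118 * 40.7
  = 0.4803 m^2/s.

0.4803


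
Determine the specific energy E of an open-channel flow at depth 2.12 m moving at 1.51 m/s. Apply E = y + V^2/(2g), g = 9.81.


Specific energy E = y + V^2/(2g).
Velocity head = V^2/(2g) = 1.51^2 / (2*9.81) = 2.2801 / 19.62 = 0.1162 m.
E = 2.12 + 0.1162 = 2.2362 m.

2.2362


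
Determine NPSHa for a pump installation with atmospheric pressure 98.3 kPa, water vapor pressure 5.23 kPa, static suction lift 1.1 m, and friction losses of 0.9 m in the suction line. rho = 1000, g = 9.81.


NPSHa = p_atm/(rho*g) - z_s - hf_s - p_vap/(rho*g).
p_atm/(rho*g) = 98.3*1000 / (1000*9.81) = 10.02 m.
p_vap/(rho*g) = 5.23*1000 / (1000*9.81) = 0.533 m.
NPSHa = 10.02 - 1.1 - 0.9 - 0.533
      = 7.49 m.

7.49


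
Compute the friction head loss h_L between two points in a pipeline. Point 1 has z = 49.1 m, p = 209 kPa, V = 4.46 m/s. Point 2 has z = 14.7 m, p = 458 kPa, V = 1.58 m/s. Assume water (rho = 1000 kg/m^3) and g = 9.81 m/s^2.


Total head at each section: H = z + p/(rho*g) + V^2/(2g).
H1 = 49.1 + 209*1000/(1000*9.81) + 4.46^2/(2*9.81)
   = 49.1 + 21.305 + 1.0138
   = 71.419 m.
H2 = 14.7 + 458*1000/(1000*9.81) + 1.58^2/(2*9.81)
   = 14.7 + 46.687 + 0.1272
   = 61.514 m.
h_L = H1 - H2 = 71.419 - 61.514 = 9.904 m.

9.904


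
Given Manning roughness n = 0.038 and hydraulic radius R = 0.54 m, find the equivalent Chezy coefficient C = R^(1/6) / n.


The Chezy coefficient relates to Manning's n through C = R^(1/6) / n.
R^(1/6) = 0.54^(1/6) = 0.9024.
C = 0.9024 / 0.038 = 23.75 m^(1/2)/s.

23.75


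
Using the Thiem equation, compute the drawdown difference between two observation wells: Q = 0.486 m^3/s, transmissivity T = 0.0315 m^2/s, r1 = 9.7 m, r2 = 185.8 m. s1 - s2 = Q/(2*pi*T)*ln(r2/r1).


Thiem equation: s1 - s2 = Q/(2*pi*T) * ln(r2/r1).
ln(r2/r1) = ln(185.8/9.7) = 2.9525.
Q/(2*pi*T) = 0.486 / (2*pi*0.0315) = 0.486 / 0.1979 = 2.4555.
s1 - s2 = 2.4555 * 2.9525 = 7.2501 m.

7.2501


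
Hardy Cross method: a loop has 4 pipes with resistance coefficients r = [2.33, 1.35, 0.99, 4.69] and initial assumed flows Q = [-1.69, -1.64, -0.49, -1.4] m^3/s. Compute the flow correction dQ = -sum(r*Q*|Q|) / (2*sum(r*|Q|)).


Numerator terms (r*Q*|Q|): 2.33*-1.69*|-1.69| = -6.6547; 1.35*-1.64*|-1.64| = -3.631; 0.99*-0.49*|-0.49| = -0.2377; 4.69*-1.4*|-1.4| = -9.1924.
Sum of numerator = -19.7158.
Denominator terms (r*|Q|): 2.33*|-1.69| = 3.9377; 1.35*|-1.64| = 2.214; 0.99*|-0.49| = 0.4851; 4.69*|-1.4| = 6.566.
2 * sum of denominator = 2 * 13.2028 = 26.4056.
dQ = --19.7158 / 26.4056 = 0.7467 m^3/s.

0.7467


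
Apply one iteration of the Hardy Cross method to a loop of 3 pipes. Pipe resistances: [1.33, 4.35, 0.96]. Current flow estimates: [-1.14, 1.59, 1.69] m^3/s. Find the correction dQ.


Numerator terms (r*Q*|Q|): 1.33*-1.14*|-1.14| = -1.7285; 4.35*1.59*|1.59| = 10.9972; 0.96*1.69*|1.69| = 2.7419.
Sum of numerator = 12.0106.
Denominator terms (r*|Q|): 1.33*|-1.14| = 1.5162; 4.35*|1.59| = 6.9165; 0.96*|1.69| = 1.6224.
2 * sum of denominator = 2 * 10.0551 = 20.1102.
dQ = -12.0106 / 20.1102 = -0.5972 m^3/s.

-0.5972


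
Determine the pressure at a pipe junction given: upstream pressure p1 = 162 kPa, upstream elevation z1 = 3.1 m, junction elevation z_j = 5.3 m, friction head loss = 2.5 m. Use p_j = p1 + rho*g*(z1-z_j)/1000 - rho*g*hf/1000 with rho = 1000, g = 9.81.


Junction pressure: p_j = p1 + rho*g*(z1 - z_j)/1000 - rho*g*hf/1000.
Elevation term = 1000*9.81*(3.1 - 5.3)/1000 = -21.582 kPa.
Friction term = 1000*9.81*2.5/1000 = 24.525 kPa.
p_j = 162 + -21.582 - 24.525 = 115.89 kPa.

115.89


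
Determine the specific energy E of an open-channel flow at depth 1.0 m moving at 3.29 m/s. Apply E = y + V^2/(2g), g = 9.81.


Specific energy E = y + V^2/(2g).
Velocity head = V^2/(2g) = 3.29^2 / (2*9.81) = 10.8241 / 19.62 = 0.5517 m.
E = 1.0 + 0.5517 = 1.5517 m.

1.5517


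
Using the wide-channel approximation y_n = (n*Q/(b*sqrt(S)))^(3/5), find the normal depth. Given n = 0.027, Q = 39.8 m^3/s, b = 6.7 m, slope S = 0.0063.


We use the wide-channel approximation y_n = (n*Q/(b*sqrt(S)))^(3/5).
sqrt(S) = sqrt(0.0063) = 0.079373.
Numerator: n*Q = 0.027 * 39.8 = 1.0746.
Denominator: b*sqrt(S) = 6.7 * 0.079373 = 0.531799.
arg = 2.0207.
y_n = 2.0207^(3/5) = 1.5251 m.

1.5251


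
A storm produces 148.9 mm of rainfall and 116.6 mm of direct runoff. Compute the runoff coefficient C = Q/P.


The runoff coefficient C = runoff depth / rainfall depth.
C = 116.6 / 148.9
  = 0.7831.

0.7831


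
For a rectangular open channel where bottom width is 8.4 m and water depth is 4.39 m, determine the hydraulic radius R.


For a rectangular section:
Flow area A = b * y = 8.4 * 4.39 = 36.88 m^2.
Wetted perimeter P = b + 2y = 8.4 + 2*4.39 = 17.18 m.
Hydraulic radius R = A/P = 36.88 / 17.18 = 2.1464 m.

2.1464


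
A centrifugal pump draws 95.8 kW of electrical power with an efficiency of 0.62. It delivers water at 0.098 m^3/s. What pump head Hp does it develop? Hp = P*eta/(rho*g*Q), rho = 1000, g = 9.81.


Pump head formula: Hp = P * eta / (rho * g * Q).
Numerator: P * eta = 95.8 * 1000 * 0.62 = 59396.0 W.
Denominator: rho * g * Q = 1000 * 9.81 * 0.098 = 961.38.
Hp = 59396.0 / 961.38 = 61.78 m.

61.78


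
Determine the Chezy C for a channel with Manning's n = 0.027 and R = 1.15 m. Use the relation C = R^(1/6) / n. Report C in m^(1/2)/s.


The Chezy coefficient relates to Manning's n through C = R^(1/6) / n.
R^(1/6) = 1.15^(1/6) = 1.023567.
C = 1.023567 / 0.027 = 37.91 m^(1/2)/s.

37.91


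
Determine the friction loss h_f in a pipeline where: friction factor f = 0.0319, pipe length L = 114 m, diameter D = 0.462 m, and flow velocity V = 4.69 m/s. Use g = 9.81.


Darcy-Weisbach equation: h_f = f * (L/D) * V^2/(2g).
f * L/D = 0.0319 * 114/0.462 = 7.8714.
V^2/(2g) = 4.69^2 / (2*9.81) = 21.9961 / 19.62 = 1.1211 m.
h_f = 7.8714 * 1.1211 = 8.825 m.

8.825


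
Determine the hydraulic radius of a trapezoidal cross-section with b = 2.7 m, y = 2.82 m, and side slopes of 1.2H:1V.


For a trapezoidal section with side slope z:
A = (b + z*y)*y = (2.7 + 1.2*2.82)*2.82 = 17.157 m^2.
P = b + 2*y*sqrt(1 + z^2) = 2.7 + 2*2.82*sqrt(1 + 1.2^2) = 11.51 m.
R = A/P = 17.157 / 11.51 = 1.4906 m.

1.4906
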